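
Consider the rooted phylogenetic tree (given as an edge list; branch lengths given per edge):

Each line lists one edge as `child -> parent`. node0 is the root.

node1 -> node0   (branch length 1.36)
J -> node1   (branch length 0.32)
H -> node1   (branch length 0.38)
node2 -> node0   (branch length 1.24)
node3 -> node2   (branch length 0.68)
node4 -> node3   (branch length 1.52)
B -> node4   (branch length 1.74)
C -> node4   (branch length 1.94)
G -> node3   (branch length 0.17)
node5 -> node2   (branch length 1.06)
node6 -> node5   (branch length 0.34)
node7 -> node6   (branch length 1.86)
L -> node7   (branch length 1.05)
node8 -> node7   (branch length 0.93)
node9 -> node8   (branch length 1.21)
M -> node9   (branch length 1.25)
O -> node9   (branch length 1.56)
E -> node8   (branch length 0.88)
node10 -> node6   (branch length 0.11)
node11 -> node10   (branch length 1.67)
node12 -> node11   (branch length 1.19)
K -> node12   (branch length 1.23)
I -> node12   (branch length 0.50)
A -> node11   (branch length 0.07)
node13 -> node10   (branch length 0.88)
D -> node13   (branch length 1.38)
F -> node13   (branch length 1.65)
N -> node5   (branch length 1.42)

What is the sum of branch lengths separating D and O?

7.93

The path runs D → … → MRCA → … → O; the MRCA is the node subtending ((L,((M,O),E)),(((K,I),A),(D,F))).
Branch lengths along that path: 1.38 + 0.88 + 0.11 + 1.86 + 0.93 + 1.21 + 1.56 = 7.93.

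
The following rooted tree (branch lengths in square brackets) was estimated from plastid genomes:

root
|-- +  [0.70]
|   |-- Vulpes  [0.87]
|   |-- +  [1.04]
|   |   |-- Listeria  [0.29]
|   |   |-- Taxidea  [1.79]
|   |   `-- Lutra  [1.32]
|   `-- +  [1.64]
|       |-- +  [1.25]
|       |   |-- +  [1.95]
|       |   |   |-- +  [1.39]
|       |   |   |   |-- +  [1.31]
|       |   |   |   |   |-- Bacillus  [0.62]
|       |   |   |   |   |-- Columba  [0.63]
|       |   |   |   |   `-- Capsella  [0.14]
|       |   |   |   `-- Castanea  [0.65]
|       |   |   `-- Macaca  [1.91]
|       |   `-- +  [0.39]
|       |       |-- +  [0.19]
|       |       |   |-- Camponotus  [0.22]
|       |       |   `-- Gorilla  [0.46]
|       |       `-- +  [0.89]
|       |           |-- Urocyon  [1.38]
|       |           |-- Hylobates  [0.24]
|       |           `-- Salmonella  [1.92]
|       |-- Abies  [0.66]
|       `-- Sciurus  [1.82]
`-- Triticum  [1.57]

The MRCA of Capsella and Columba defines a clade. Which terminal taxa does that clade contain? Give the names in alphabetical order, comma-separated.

Bacillus, Capsella, Columba

Tracing Capsella: it sits inside (Bacillus,Columba,Capsella).
Tracing Columba: it sits inside (Bacillus,Columba,Capsella).
The smallest clade enclosing both is (Bacillus,Columba,Capsella); the answer is its 3 terminal taxa in alphabetical order.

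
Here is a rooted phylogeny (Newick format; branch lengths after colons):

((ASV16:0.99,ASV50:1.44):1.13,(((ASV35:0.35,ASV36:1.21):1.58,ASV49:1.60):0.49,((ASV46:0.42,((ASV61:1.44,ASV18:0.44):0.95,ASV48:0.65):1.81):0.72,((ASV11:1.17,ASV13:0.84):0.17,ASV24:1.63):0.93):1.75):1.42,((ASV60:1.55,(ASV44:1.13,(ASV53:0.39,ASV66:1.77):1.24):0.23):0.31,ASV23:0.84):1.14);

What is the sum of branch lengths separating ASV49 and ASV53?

6.82

The path runs ASV49 → … → MRCA → … → ASV53; the MRCA is the root of the tree.
Branch lengths along that path: 1.60 + 0.49 + 1.42 + 1.14 + 0.31 + 0.23 + 1.24 + 0.39 = 6.82.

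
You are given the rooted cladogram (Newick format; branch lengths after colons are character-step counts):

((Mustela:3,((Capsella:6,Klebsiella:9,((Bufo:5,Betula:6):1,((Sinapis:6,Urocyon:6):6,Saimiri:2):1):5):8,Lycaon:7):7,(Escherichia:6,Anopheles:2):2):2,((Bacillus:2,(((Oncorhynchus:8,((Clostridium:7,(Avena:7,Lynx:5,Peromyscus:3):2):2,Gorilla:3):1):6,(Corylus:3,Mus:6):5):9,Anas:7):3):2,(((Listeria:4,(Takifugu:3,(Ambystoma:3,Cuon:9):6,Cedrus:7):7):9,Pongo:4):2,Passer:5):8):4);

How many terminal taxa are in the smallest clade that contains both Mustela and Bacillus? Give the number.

28

The MRCA of Mustela and Bacillus is the root, so the clade is the entire tree.
That clade contains 28 terminal taxa: Ambystoma, Anas, Anopheles, Avena, Bacillus, Betula, Bufo, Capsella, Cedrus, Clostridium, Corylus, Cuon, Escherichia, Gorilla, Klebsiella, Listeria, Lycaon, Lynx, Mus, Mustela, Oncorhynchus, Passer, Peromyscus, Pongo, Saimiri, Sinapis, Takifugu, Urocyon.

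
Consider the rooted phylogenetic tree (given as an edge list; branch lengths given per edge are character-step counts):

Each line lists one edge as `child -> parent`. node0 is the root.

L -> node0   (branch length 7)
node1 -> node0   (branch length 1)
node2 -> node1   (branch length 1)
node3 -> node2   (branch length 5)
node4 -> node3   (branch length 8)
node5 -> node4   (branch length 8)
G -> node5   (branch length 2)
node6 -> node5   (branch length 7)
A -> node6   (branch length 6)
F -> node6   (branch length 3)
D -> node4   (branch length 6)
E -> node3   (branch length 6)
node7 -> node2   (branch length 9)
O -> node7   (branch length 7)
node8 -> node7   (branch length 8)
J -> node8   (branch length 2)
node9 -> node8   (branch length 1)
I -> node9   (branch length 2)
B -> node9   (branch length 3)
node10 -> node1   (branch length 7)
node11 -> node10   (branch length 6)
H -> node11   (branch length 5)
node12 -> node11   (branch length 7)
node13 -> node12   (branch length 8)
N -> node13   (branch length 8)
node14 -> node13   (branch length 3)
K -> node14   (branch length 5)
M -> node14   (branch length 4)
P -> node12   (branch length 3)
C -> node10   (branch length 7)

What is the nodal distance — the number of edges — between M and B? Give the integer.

11

The MRCA of M and B is the node subtending (((((G,(A,F)),D),E),(O,(J,(I,B)))),((H,((N,(K,M)),P)),C)).
From M up to that node: 6 branches. From B up to the same node: 5 branches. Total: 6 + 5 = 11.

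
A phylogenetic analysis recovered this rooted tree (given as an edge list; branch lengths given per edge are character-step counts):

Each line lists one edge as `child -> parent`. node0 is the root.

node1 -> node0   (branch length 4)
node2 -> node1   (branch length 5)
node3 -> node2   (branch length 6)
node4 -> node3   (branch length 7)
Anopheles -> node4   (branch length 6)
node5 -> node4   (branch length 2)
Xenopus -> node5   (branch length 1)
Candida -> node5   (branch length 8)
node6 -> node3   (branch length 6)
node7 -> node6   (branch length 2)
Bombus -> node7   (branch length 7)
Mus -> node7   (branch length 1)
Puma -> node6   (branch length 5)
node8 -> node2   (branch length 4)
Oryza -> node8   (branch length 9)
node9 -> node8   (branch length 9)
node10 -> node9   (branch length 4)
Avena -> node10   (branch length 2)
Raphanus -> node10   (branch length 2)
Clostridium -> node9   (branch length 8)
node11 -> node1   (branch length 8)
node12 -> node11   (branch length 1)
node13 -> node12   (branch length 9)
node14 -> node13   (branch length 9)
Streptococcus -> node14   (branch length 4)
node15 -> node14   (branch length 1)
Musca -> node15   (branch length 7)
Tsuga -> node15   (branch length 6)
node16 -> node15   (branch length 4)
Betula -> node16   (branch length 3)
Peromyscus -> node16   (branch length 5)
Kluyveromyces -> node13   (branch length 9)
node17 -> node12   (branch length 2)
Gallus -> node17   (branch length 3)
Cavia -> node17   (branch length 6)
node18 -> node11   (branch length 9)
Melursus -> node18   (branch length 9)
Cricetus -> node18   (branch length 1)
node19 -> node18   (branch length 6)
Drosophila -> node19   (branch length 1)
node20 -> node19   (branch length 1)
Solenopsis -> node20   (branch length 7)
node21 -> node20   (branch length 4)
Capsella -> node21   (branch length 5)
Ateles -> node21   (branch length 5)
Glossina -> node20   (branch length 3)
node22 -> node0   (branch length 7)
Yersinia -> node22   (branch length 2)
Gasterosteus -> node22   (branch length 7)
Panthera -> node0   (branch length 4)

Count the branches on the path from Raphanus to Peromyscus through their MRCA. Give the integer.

The MRCA of Raphanus and Peromyscus is the node subtending ((((Anopheles,(Xenopus,Candida)),((Bombus,Mus),Puma)),(Oryza,((Avena,Raphanus),Clostridium))),((((Streptococcus,(Musca,Tsuga,(Betula,Peromyscus))),Kluyveromyces),(Gallus,Cavia)),(Melursus,Cricetus,(Drosophila,(Solenopsis,(Capsella,Ateles),Glossina))))).
From Raphanus up to that node: 5 branches. From Peromyscus up to the same node: 7 branches. Total: 5 + 7 = 12.

12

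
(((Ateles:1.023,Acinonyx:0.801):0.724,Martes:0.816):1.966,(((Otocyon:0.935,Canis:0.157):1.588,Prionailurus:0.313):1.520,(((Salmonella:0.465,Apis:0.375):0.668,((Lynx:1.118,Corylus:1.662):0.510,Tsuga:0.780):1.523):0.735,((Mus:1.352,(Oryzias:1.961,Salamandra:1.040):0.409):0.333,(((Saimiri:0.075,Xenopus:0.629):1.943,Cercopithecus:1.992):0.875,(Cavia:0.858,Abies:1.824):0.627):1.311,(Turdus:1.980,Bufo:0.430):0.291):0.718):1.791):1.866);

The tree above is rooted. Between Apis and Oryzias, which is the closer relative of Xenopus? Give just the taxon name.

Oryzias

The MRCA of Xenopus and Oryzias subtends ((Mus,(Oryzias,Salamandra)),(((Saimiri,Xenopus),Cercopithecus),(Cavia,Abies)),(Turdus,Bufo)) (10 taxa).
The MRCA of Xenopus and Apis subtends (((Salmonella,Apis),((Lynx,Corylus),Tsuga)),((Mus,(Oryzias,Salamandra)),(((Saimiri,Xenopus),Cercopithecus),(Cavia,Abies)),(Turdus,Bufo))) (15 taxa).
The first is nested inside the second, so Xenopus shares a more recent common ancestor with Oryzias.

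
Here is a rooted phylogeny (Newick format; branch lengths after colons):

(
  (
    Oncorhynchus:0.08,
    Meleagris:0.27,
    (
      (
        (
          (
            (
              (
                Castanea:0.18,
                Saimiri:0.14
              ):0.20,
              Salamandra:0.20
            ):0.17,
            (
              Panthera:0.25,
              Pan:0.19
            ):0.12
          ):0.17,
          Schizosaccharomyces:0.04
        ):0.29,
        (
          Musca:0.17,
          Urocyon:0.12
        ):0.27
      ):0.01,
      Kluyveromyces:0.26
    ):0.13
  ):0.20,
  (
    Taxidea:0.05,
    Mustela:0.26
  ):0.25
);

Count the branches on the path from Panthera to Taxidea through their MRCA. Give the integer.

The MRCA of Panthera and Taxidea is the root of the tree.
From Panthera up to that node: 7 branches. From Taxidea up to the same node: 2 branches. Total: 7 + 2 = 9.

9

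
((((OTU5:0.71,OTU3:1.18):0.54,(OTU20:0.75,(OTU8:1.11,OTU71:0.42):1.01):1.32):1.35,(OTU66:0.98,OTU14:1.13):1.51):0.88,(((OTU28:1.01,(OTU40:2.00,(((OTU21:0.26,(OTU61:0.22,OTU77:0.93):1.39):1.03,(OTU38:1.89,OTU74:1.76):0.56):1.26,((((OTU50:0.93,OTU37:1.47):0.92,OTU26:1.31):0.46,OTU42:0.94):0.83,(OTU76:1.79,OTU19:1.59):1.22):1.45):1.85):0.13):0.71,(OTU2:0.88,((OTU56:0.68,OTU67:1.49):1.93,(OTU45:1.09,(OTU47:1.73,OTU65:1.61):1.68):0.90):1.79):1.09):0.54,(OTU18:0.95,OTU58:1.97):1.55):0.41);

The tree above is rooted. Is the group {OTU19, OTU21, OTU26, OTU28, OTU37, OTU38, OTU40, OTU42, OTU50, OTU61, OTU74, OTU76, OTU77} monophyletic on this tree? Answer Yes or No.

Yes

The most recent common ancestor of these taxa subtends (OTU28,(OTU40,(((OTU21,(OTU61,OTU77)),(OTU38,OTU74)),((((OTU50,OTU37),OTU26),OTU42),(OTU76,OTU19))))).
That clade has exactly 13 tips — every listed taxon and nothing else — so the group is monophyletic.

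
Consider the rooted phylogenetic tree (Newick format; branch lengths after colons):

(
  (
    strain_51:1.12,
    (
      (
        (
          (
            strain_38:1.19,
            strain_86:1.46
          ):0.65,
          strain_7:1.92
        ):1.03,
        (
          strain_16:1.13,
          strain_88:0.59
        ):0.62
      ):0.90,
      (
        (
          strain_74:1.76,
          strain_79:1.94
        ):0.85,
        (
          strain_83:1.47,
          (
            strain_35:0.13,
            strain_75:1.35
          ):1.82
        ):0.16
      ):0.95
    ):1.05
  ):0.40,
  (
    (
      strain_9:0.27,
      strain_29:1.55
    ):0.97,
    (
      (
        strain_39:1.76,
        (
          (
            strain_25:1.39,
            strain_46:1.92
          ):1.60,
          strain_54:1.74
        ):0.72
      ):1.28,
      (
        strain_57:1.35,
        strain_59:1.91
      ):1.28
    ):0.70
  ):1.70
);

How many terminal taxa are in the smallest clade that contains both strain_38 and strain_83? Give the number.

The MRCA of strain_38 and strain_83 is the node subtending ((((strain_38,strain_86),strain_7),(strain_16,strain_88)),((strain_74,strain_79),(strain_83,(strain_35,strain_75)))).
That clade contains 10 terminal taxa: strain_16, strain_35, strain_38, strain_7, strain_74, strain_75, strain_79, strain_83, strain_86, strain_88.

10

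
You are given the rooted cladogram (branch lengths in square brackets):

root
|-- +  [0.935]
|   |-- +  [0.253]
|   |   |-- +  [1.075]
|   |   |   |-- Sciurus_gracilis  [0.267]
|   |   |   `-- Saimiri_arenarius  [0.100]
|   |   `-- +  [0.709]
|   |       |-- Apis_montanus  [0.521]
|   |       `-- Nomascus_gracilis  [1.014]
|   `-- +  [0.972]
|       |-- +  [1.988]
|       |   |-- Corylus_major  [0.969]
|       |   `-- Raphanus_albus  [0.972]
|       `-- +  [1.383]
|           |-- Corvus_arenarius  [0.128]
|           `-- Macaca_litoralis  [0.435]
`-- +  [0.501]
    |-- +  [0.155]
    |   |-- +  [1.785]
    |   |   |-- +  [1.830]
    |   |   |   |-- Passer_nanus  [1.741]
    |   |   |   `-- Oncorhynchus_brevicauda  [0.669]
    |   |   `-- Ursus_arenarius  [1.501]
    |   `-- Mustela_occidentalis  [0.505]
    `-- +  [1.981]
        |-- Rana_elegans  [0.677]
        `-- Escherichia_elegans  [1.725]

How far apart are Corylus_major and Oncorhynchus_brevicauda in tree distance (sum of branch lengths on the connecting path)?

The path runs Corylus_major → … → MRCA → … → Oncorhynchus_brevicauda; the MRCA is the root of the tree.
Branch lengths along that path: 0.969 + 1.988 + 0.972 + 0.935 + 0.501 + 0.155 + 1.785 + 1.830 + 0.669 = 9.804.

9.804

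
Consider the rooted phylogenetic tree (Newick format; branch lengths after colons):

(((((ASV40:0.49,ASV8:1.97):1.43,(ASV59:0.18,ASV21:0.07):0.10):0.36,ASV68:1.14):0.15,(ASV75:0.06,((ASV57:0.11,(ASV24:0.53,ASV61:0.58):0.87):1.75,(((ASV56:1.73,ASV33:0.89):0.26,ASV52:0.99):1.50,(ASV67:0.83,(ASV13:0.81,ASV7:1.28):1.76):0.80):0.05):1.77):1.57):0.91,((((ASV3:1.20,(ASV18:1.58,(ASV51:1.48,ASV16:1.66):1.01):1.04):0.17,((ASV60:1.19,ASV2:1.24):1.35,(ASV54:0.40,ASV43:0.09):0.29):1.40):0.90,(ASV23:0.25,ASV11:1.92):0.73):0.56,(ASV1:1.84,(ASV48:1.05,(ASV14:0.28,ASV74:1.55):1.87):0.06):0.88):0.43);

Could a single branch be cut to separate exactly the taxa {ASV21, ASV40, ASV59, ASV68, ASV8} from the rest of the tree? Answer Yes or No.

The most recent common ancestor of these taxa subtends (((ASV40,ASV8),(ASV59,ASV21)),ASV68).
That clade has exactly 5 tips — every listed taxon and nothing else — so the group is monophyletic.

Yes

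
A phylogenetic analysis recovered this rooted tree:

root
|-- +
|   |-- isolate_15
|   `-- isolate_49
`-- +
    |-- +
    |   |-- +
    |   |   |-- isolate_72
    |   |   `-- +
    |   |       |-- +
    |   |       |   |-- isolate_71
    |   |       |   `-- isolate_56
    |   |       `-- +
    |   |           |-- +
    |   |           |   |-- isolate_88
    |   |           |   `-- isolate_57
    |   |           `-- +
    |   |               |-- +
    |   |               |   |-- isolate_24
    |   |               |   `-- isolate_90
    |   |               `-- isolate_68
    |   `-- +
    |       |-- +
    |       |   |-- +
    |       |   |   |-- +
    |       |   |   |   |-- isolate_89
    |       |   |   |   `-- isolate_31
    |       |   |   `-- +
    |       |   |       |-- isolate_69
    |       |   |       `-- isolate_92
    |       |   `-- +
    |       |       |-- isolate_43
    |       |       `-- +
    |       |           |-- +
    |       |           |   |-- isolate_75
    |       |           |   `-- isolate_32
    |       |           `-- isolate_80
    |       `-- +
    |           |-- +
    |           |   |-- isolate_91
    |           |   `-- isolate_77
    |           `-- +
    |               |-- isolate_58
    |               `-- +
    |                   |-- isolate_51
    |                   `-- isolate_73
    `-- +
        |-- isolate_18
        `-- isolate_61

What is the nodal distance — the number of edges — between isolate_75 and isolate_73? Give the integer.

9

The MRCA of isolate_75 and isolate_73 is the node subtending ((((isolate_89,isolate_31),(isolate_69,isolate_92)),(isolate_43,((isolate_75,isolate_32),isolate_80))),((isolate_91,isolate_77),(isolate_58,(isolate_51,isolate_73)))).
From isolate_75 up to that node: 5 branches. From isolate_73 up to the same node: 4 branches. Total: 5 + 4 = 9.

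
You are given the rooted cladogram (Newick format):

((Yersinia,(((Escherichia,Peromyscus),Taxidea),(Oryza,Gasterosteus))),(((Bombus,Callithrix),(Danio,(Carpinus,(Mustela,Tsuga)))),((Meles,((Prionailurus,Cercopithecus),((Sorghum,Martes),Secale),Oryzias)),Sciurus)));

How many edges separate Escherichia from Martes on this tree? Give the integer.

The MRCA of Escherichia and Martes is the root of the tree.
From Escherichia up to that node: 5 branches. From Martes up to the same node: 7 branches. Total: 5 + 7 = 12.

12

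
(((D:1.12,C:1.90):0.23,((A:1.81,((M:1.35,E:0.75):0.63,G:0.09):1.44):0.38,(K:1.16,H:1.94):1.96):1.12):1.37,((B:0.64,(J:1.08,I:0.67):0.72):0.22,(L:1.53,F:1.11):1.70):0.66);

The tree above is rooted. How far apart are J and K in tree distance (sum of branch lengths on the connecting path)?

8.29

The path runs J → … → MRCA → … → K; the MRCA is the root of the tree.
Branch lengths along that path: 1.08 + 0.72 + 0.22 + 0.66 + 1.37 + 1.12 + 1.96 + 1.16 = 8.29.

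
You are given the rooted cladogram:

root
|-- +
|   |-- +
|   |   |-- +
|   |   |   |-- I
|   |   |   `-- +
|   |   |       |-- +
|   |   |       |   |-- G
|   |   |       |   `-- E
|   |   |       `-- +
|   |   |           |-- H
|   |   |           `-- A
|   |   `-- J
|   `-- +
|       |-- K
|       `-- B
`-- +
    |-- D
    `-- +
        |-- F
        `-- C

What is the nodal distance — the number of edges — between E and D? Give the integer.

8

The MRCA of E and D is the root of the tree.
From E up to that node: 6 branches. From D up to the same node: 2 branches. Total: 6 + 2 = 8.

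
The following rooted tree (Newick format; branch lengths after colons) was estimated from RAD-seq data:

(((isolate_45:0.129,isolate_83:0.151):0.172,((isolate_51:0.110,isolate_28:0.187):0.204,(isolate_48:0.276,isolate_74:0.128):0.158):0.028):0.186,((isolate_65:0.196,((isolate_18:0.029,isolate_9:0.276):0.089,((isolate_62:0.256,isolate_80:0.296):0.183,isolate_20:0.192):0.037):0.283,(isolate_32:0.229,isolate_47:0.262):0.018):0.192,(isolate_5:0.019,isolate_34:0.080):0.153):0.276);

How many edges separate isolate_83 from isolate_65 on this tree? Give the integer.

6

The MRCA of isolate_83 and isolate_65 is the root of the tree.
From isolate_83 up to that node: 3 branches. From isolate_65 up to the same node: 3 branches. Total: 3 + 3 = 6.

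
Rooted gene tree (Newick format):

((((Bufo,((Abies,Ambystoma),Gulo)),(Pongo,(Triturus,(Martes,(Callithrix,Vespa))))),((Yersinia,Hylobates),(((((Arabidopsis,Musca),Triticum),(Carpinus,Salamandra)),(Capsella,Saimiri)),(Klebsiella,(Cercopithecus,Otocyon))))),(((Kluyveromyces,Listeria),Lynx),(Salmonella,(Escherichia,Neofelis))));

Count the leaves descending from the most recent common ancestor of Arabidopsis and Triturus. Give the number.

The MRCA of Arabidopsis and Triturus is the node subtending (((Bufo,((Abies,Ambystoma),Gulo)),(Pongo,(Triturus,(Martes,(Callithrix,Vespa))))),((Yersinia,Hylobates),(((((Arabidopsis,Musca),Triticum),(Carpinus,Salamandra)),(Capsella,Saimiri)),(Klebsiella,(Cercopithecus,Otocyon))))).
That clade contains 21 terminal taxa: Abies, Ambystoma, Arabidopsis, Bufo, Callithrix, Capsella, Carpinus, Cercopithecus, Gulo, Hylobates, Klebsiella, Martes, Musca, Otocyon, Pongo, Saimiri, Salamandra, Triticum, Triturus, Vespa, Yersinia.

21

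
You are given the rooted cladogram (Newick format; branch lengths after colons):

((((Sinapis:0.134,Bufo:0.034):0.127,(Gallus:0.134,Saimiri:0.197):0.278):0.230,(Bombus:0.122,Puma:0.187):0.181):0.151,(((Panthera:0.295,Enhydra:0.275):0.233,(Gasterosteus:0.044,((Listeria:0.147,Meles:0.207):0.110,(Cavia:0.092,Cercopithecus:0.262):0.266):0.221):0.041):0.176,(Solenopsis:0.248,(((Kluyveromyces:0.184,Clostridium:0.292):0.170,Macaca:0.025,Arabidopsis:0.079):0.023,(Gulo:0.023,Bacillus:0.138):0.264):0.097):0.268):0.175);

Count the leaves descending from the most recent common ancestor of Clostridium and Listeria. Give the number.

The MRCA of Clostridium and Listeria is the node subtending (((Panthera,Enhydra),(Gasterosteus,((Listeria,Meles),(Cavia,Cercopithecus)))),(Solenopsis,(((Kluyveromyces,Clostridium),Macaca,Arabidopsis),(Gulo,Bacillus)))).
That clade contains 14 terminal taxa: Arabidopsis, Bacillus, Cavia, Cercopithecus, Clostridium, Enhydra, Gasterosteus, Gulo, Kluyveromyces, Listeria, Macaca, Meles, Panthera, Solenopsis.

14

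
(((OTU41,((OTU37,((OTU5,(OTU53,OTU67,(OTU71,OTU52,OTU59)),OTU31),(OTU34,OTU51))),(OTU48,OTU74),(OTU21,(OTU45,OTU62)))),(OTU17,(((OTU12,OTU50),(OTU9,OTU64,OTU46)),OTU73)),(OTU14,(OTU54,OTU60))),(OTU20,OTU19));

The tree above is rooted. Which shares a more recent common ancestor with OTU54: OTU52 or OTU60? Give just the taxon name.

OTU60

The MRCA of OTU54 and OTU60 subtends (OTU54,OTU60) (2 taxa).
The MRCA of OTU54 and OTU52 subtends ((OTU41,((OTU37,((OTU5,(OTU53,OTU67,(OTU71,OTU52,OTU59)),OTU31),(OTU34,OTU51))),(OTU48,OTU74),(OTU21,(OTU45,OTU62)))),(OTU17,(((OTU12,OTU50),(OTU9,OTU64,OTU46)),OTU73)),(OTU14,(OTU54,OTU60))) (26 taxa).
The first is nested inside the second, so OTU54 shares a more recent common ancestor with OTU60.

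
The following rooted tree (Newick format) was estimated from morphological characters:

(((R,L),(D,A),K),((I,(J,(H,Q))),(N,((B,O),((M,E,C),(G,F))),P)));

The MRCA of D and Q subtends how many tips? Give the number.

18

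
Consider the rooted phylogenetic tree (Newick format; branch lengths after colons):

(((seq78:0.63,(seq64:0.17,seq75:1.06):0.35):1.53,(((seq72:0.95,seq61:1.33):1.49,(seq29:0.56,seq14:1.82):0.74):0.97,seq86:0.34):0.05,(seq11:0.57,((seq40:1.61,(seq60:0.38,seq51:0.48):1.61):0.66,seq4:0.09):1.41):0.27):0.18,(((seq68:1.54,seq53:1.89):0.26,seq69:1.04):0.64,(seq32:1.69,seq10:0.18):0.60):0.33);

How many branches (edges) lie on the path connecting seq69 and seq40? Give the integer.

8

The MRCA of seq69 and seq40 is the root of the tree.
From seq69 up to that node: 3 branches. From seq40 up to the same node: 5 branches. Total: 3 + 5 = 8.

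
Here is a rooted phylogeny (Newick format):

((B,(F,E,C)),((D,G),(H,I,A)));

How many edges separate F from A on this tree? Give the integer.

6

The MRCA of F and A is the root of the tree.
From F up to that node: 3 branches. From A up to the same node: 3 branches. Total: 3 + 3 = 6.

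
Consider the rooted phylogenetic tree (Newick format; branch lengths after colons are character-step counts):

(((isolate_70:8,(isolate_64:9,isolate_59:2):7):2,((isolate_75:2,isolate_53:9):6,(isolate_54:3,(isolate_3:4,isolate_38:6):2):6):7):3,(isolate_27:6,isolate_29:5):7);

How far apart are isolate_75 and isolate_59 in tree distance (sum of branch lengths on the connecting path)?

The path runs isolate_75 → … → MRCA → … → isolate_59; the MRCA is the node subtending ((isolate_70,(isolate_64,isolate_59)),((isolate_75,isolate_53),(isolate_54,(isolate_3,isolate_38)))).
Branch lengths along that path: 2 + 6 + 7 + 2 + 7 + 2 = 26.

26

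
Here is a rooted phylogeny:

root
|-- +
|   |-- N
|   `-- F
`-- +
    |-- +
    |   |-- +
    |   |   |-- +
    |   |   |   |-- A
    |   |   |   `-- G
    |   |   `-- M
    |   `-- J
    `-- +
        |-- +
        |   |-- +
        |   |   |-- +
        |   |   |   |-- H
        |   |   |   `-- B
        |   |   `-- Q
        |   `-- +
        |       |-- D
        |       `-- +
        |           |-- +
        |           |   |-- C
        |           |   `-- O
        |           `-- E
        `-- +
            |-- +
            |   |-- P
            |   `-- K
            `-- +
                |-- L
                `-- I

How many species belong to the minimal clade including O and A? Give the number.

15

The MRCA of O and A is the node subtending ((((A,G),M),J),((((H,B),Q),(D,((C,O),E))),((P,K),(L,I)))).
That clade contains 15 terminal taxa: A, B, C, D, E, G, H, I, J, K, L, M, O, P, Q.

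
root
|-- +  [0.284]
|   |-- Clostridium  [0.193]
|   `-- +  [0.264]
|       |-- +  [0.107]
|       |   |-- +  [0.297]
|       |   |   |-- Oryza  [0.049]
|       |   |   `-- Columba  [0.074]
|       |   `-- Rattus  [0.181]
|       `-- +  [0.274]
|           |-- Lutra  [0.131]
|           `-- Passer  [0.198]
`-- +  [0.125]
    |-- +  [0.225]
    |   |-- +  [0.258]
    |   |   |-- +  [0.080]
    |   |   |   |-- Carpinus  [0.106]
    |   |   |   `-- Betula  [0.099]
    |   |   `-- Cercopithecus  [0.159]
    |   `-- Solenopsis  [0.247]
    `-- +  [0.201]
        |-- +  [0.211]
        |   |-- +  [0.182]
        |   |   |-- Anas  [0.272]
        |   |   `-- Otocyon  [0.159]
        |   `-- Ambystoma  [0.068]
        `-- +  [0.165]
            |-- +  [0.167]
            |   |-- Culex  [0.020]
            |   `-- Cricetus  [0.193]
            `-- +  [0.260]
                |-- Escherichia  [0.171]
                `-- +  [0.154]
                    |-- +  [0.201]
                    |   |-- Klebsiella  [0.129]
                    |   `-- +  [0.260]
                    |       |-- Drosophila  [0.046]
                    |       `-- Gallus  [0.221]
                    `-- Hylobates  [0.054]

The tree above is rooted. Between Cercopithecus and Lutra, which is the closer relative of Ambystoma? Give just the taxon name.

Cercopithecus

The MRCA of Ambystoma and Cercopithecus subtends ((((Carpinus,Betula),Cercopithecus),Solenopsis),(((Anas,Otocyon),Ambystoma),((Culex,Cricetus),(Escherichia,((Klebsiella,(Drosophila,Gallus)),Hylobates))))) (14 taxa).
The MRCA of Ambystoma and Lutra is the root, subtending the entire tree (20 taxa).
The first is nested inside the second, so Ambystoma shares a more recent common ancestor with Cercopithecus.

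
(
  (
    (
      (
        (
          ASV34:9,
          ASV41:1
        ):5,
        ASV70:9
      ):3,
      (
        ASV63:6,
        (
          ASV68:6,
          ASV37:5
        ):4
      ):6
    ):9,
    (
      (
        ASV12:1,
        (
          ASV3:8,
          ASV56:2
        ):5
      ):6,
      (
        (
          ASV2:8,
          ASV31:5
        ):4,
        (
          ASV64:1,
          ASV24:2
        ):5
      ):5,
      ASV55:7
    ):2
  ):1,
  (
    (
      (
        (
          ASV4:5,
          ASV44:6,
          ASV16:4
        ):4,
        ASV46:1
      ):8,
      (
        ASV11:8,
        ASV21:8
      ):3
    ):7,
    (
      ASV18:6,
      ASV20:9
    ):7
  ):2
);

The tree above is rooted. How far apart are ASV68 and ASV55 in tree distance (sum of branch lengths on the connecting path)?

34

The path runs ASV68 → … → MRCA → … → ASV55; the MRCA is the node subtending ((((ASV34,ASV41),ASV70),(ASV63,(ASV68,ASV37))),((ASV12,(ASV3,ASV56)),((ASV2,ASV31),(ASV64,ASV24)),ASV55)).
Branch lengths along that path: 6 + 4 + 6 + 9 + 2 + 7 = 34.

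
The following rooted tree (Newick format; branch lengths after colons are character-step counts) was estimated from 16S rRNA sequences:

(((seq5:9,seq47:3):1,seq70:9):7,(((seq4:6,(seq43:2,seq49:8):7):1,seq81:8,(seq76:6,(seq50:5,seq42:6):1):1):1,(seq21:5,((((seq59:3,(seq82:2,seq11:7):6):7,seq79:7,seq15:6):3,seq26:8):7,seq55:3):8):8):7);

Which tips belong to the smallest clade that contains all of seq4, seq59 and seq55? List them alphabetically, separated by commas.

Tracing seq4: it sits inside (seq4,(seq43,seq49)).
Tracing seq59: it sits inside (seq59,(seq82,seq11)).
Tracing seq55: it sits inside ((((seq59,(seq82,seq11)),seq79,seq15),seq26),seq55).
The smallest clade enclosing all 3 is (((seq4,(seq43,seq49)),seq81,(seq76,(seq50,seq42))),(seq21,((((seq59,(seq82,seq11)),seq79,seq15),seq26),seq55))); the answer is its 15 terminal taxa in alphabetical order.

seq11, seq15, seq21, seq26, seq4, seq42, seq43, seq49, seq50, seq55, seq59, seq76, seq79, seq81, seq82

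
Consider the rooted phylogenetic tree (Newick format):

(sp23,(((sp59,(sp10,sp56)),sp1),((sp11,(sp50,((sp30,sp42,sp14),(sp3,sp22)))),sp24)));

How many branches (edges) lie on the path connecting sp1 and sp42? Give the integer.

The MRCA of sp1 and sp42 is the node subtending (((sp59,(sp10,sp56)),sp1),((sp11,(sp50,((sp30,sp42,sp14),(sp3,sp22)))),sp24)).
From sp1 up to that node: 2 branches. From sp42 up to the same node: 6 branches. Total: 2 + 6 = 8.

8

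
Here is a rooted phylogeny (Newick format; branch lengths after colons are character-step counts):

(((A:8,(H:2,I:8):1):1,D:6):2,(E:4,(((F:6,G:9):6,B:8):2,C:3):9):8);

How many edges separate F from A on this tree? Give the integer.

8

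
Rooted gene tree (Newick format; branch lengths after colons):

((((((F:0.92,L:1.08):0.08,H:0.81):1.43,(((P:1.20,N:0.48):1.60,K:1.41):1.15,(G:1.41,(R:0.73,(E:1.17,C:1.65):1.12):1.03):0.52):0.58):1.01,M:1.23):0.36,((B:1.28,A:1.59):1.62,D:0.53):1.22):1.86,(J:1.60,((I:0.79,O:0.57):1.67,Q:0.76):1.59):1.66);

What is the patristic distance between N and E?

The path runs N → … → MRCA → … → E; the MRCA is the node subtending (((P,N),K),(G,(R,(E,C)))).
Branch lengths along that path: 0.48 + 1.60 + 1.15 + 0.52 + 1.03 + 1.12 + 1.17 = 7.07.

7.07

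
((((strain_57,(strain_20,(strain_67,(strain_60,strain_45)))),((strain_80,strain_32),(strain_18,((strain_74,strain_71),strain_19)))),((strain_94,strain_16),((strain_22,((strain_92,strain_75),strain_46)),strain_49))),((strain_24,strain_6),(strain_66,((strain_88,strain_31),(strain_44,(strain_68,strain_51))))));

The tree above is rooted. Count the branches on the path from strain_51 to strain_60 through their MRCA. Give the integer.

13

The MRCA of strain_51 and strain_60 is the root of the tree.
From strain_51 up to that node: 6 branches. From strain_60 up to the same node: 7 branches. Total: 6 + 7 = 13.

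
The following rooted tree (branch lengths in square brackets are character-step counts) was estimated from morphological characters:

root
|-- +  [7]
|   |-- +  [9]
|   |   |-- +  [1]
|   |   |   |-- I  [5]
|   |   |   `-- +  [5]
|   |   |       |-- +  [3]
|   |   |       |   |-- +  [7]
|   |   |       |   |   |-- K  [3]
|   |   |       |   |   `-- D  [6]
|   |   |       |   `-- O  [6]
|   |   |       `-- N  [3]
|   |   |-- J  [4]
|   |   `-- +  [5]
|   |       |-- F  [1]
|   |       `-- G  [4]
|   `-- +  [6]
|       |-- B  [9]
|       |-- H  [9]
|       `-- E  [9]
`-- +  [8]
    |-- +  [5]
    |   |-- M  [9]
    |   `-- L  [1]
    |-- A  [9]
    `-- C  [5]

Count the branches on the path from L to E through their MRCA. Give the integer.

6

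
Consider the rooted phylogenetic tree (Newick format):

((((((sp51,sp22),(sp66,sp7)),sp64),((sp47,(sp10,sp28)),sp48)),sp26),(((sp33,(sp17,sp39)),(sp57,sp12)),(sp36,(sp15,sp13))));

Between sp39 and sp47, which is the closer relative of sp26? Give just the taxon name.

The MRCA of sp26 and sp47 subtends (((((sp51,sp22),(sp66,sp7)),sp64),((sp47,(sp10,sp28)),sp48)),sp26) (10 taxa).
The MRCA of sp26 and sp39 is the root, subtending the entire tree (18 taxa).
The first is nested inside the second, so sp26 shares a more recent common ancestor with sp47.

sp47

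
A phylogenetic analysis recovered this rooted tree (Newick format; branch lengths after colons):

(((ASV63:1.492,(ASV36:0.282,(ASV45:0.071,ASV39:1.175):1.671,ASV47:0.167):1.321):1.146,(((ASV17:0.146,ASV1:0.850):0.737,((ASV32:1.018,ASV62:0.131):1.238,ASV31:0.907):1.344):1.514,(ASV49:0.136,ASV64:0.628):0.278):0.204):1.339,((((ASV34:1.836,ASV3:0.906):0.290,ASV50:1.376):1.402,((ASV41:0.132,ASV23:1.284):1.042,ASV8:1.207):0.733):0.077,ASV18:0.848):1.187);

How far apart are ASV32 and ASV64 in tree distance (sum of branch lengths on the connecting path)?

The path runs ASV32 → … → MRCA → … → ASV64; the MRCA is the node subtending (((ASV17,ASV1),((ASV32,ASV62),ASV31)),(ASV49,ASV64)).
Branch lengths along that path: 1.018 + 1.238 + 1.344 + 1.514 + 0.278 + 0.628 = 6.020.

6.020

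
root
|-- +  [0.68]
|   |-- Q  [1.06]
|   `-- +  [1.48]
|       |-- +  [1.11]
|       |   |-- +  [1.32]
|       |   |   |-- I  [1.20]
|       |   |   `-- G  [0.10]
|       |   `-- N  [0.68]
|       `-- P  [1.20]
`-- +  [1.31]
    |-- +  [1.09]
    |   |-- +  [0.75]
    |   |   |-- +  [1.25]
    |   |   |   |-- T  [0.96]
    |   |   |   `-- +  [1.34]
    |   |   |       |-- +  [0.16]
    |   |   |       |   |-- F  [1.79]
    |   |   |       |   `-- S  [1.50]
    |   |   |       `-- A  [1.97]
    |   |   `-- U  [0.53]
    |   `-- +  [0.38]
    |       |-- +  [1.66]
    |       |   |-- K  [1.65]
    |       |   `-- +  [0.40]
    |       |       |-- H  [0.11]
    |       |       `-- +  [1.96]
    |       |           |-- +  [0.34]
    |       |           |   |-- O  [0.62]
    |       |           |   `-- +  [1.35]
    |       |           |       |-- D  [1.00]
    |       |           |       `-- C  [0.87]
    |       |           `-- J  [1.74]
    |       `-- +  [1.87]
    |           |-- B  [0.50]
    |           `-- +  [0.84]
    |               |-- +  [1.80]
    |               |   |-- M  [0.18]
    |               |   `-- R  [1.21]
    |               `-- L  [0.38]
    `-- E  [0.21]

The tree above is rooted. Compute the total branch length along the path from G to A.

12.40

The path runs G → … → MRCA → … → A; the MRCA is the root of the tree.
Branch lengths along that path: 0.10 + 1.32 + 1.11 + 1.48 + 0.68 + 1.31 + 1.09 + 0.75 + 1.25 + 1.34 + 1.97 = 12.40.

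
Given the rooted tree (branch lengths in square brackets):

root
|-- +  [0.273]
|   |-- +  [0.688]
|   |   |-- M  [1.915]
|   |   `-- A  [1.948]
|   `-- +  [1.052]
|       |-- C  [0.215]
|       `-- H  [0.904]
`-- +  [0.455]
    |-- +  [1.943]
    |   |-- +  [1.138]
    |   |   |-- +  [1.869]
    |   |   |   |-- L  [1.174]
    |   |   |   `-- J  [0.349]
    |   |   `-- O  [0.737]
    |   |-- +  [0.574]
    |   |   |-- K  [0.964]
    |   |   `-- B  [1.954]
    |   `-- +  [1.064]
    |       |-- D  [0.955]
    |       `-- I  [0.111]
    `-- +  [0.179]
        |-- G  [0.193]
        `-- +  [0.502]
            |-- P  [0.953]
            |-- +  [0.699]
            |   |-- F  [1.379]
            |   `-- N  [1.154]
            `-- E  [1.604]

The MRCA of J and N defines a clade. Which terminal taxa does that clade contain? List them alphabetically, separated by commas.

B, D, E, F, G, I, J, K, L, N, O, P

Tracing J: it sits inside (L,J).
Tracing N: it sits inside (F,N).
The smallest clade enclosing both is ((((L,J),O),(K,B),(D,I)),(G,(P,(F,N),E))); the answer is its 12 terminal taxa in alphabetical order.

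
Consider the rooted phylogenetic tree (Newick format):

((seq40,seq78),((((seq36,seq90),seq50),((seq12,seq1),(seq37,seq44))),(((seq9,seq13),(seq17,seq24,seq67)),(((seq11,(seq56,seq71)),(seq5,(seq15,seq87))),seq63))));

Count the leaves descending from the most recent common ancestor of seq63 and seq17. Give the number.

12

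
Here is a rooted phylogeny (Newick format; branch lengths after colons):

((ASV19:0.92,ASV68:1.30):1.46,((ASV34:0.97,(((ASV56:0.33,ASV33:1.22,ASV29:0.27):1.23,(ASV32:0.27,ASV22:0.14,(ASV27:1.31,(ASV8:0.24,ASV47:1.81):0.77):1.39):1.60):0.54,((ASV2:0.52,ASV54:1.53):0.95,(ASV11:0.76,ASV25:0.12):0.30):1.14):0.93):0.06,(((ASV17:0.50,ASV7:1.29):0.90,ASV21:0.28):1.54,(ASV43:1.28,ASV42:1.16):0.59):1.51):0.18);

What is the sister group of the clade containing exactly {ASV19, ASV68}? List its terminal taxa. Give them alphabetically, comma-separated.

The clade containing exactly {ASV19, ASV68} attaches directly to the root of the tree.
The other lineage descending from that same node — the sister group — is ((ASV34,(((ASV56,ASV33,ASV29),(ASV32,ASV22,(ASV27,(ASV8,ASV47)))),((ASV2,ASV54),(ASV11,ASV25)))),(((ASV17,ASV7),ASV21),(ASV43,ASV42))); its 18 tips in alphabetical order are the answer.

ASV11, ASV17, ASV2, ASV21, ASV22, ASV25, ASV27, ASV29, ASV32, ASV33, ASV34, ASV42, ASV43, ASV47, ASV54, ASV56, ASV7, ASV8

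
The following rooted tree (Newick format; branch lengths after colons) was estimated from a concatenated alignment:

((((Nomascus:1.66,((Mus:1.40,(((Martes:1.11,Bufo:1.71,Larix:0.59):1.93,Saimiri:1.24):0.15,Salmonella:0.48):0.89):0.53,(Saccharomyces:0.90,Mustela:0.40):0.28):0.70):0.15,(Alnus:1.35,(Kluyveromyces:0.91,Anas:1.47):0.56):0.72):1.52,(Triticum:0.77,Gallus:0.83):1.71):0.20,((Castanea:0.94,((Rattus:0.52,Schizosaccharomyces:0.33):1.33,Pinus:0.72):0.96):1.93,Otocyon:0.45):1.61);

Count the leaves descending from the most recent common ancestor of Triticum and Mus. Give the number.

The MRCA of Triticum and Mus is the node subtending (((Nomascus,((Mus,(((Martes,Bufo,Larix),Saimiri),Salmonella)),(Saccharomyces,Mustela))),(Alnus,(Kluyveromyces,Anas))),(Triticum,Gallus)).
That clade contains 14 terminal taxa: Alnus, Anas, Bufo, Gallus, Kluyveromyces, Larix, Martes, Mus, Mustela, Nomascus, Saccharomyces, Saimiri, Salmonella, Triticum.

14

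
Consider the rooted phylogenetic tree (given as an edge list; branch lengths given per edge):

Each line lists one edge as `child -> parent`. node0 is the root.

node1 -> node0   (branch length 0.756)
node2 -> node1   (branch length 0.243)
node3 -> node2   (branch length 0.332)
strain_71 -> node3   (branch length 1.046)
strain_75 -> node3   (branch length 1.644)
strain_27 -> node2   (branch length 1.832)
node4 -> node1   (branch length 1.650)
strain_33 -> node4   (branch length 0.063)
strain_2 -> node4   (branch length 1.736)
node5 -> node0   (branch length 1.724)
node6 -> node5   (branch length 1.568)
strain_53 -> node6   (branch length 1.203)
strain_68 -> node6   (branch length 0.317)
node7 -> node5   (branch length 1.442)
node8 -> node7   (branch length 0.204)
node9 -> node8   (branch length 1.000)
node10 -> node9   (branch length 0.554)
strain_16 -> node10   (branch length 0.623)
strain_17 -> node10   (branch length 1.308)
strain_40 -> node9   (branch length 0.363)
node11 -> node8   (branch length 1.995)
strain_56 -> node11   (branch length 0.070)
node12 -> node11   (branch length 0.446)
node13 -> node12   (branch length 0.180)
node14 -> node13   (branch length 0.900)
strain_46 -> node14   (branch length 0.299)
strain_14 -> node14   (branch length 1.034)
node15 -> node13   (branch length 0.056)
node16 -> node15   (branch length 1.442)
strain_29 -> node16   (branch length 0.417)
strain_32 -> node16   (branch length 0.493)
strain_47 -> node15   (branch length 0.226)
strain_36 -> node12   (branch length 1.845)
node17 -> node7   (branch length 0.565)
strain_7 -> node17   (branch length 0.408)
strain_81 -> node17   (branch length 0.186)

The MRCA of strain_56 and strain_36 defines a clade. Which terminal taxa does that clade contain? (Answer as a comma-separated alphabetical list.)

strain_14, strain_29, strain_32, strain_36, strain_46, strain_47, strain_56

Tracing strain_56: it sits inside (strain_56,(((strain_46,strain_14),((strain_29,strain_32),strain_47)),strain_36)).
Tracing strain_36: it sits inside (((strain_46,strain_14),((strain_29,strain_32),strain_47)),strain_36).
The smallest clade enclosing both is (strain_56,(((strain_46,strain_14),((strain_29,strain_32),strain_47)),strain_36)); the answer is its 7 terminal taxa in alphabetical order.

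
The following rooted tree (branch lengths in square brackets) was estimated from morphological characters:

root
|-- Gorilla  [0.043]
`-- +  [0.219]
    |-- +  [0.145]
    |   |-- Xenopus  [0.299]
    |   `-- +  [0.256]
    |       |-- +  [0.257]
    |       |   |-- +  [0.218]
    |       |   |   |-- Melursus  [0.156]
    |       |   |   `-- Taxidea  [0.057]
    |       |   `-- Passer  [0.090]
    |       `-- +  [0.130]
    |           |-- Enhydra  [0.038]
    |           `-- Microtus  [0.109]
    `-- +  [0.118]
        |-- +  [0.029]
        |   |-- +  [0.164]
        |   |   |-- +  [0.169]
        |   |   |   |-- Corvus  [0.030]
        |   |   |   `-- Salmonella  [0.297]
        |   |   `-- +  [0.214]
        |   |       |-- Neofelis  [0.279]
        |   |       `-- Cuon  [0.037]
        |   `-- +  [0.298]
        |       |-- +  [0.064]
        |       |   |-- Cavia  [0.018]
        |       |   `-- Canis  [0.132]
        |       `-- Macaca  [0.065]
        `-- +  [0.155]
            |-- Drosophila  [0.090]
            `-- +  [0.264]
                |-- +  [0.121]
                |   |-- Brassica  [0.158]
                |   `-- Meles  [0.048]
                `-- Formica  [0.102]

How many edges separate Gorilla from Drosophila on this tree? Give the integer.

The MRCA of Gorilla and Drosophila is the root of the tree.
From Gorilla up to that node: 1 branch. From Drosophila up to the same node: 4 branches. Total: 1 + 4 = 5.

5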